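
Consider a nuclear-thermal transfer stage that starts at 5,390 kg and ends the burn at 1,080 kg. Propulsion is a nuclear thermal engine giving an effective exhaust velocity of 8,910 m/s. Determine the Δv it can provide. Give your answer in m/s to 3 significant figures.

Δv = v_e · ln(m₀/m_f) = 8910.0 × ln(4.991) = 8910.0 × 1.6076 ≈ 14323.6 m/s.

Δv ≈ 14300 m/s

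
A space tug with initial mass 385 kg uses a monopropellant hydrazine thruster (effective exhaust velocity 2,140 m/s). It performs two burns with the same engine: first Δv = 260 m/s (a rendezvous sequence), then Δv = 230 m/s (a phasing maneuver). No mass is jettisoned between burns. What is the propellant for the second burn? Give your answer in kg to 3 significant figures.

After the first burn: m = 385 × exp(−260/2140.0) = 385 × 0.88560 = 340.956 kg.
After the second burn: m = 340.956 × exp(−230/2140.0) = 340.956 × 0.89810 = 306.213 kg.
Second-burn propellant = 340.956 − 306.213 = 34.743 kg.

propellant for the second burn ≈ 34.7 kg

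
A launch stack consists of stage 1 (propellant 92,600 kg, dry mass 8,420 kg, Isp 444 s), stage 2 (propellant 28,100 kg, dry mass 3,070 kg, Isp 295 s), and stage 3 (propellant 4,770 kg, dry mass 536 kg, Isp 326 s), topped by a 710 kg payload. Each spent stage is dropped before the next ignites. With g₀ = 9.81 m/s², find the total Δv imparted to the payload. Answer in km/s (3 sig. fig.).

Ignition mass of stage 1 = 92,600+8,420 + 28,100+3,070 + 4,770+536 + 710 = 138,206 kg.
Stage 1: m₀ = 138,206 kg, m_f = 138,206 − 92,600 = 45,606 kg; Δv = 444×9.81×ln(3.03) = 4355.6×1.1087 ≈ 4829 m/s.
Stage 2: m₀ = 37,186 kg, m_f = 37,186 − 28,100 = 9,086 kg; Δv = 295×9.81×ln(4.093) = 2894.0×1.4092 ≈ 4078 m/s.
Stage 3: m₀ = 6,016 kg, m_f = 6,016 − 4,770 = 1,246 kg; Δv = 326×9.81×ln(4.828) = 3198.1×1.5745 ≈ 5035 m/s.
Total Δv = 4829 + 4078 + 5035 = 13942 m/s.

Δv ≈ 13.9 km/s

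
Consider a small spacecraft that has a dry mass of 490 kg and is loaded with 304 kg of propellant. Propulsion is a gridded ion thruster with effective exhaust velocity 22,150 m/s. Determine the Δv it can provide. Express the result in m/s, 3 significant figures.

Δv ≈ 10700 m/s

m₀ = m_dry + m_prop = 490 + 304 = 794 kg.
Δv = v_e · ln(m₀/m_f) = 22150.0 × ln(1.62) = 22150.0 × 0.4827 ≈ 10691.3 m/s.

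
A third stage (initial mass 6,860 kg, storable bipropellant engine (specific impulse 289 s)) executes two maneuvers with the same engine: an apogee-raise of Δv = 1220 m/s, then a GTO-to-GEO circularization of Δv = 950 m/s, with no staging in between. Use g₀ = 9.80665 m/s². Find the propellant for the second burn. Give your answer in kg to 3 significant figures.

propellant for the second burn ≈ 1270 kg

v_e = Isp · g₀ = 289 × 9.80665 = 2834.1 m/s.
After the first burn: m = 6860 × exp(−1220/2834.1) = 6860 × 0.65020 = 4,460.37 kg.
After the second burn: m = 4,460.37 × exp(−950/2834.1) = 4,460.37 × 0.71519 = 3,190.01 kg.
Second-burn propellant = 4,460.37 − 3,190.01 = 1,270.36 kg.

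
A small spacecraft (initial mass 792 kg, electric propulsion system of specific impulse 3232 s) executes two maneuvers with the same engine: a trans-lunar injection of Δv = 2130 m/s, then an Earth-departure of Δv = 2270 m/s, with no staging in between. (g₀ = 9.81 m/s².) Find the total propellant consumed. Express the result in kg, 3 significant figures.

v_e = Isp · g₀ = 3232 × 9.81 = 31705.9 m/s.
After the first burn: m = 792 × exp(−2130/31705.9) = 792 × 0.93503 = 740.544 kg.
After the second burn: m = 740.544 × exp(−2270/31705.9) = 740.544 × 0.93091 = 689.38 kg.
Total propellant = m₀ − m_final = 792 − 689.38 = 102.62 kg.

total propellant consumed ≈ 103 kg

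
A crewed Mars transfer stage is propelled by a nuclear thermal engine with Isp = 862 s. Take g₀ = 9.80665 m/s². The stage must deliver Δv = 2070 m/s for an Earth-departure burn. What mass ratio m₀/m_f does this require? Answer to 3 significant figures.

mass ratio ≈ 1.28

v_e = Isp · g₀ = 862 × 9.80665 = 8453.3 m/s.
m₀/m_f = exp(Δv / v_e) = exp(2070 / 8453.3) = exp(0.2449) = 1.2775.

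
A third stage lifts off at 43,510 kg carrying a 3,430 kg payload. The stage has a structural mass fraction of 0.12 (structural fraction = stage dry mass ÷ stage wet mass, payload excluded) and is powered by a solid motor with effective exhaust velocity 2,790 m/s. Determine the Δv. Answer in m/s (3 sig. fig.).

Δv ≈ 4640 m/s

Stage wet mass = m₀ − payload = 43,510 − 3,430 = 40,080 kg.
Stage dry mass = ε × stage wet mass = 0.12 × 40,080 = 4,809.6 kg.
Burnout mass m_f = stage dry + payload = 4,809.6 + 3,430 = 8,239.6 kg.
Δv = v_e · ln(43,510/8,239.6) = 2790.0 × ln(5.281) = 2790.0 × 1.6640 ≈ 4643 m/s.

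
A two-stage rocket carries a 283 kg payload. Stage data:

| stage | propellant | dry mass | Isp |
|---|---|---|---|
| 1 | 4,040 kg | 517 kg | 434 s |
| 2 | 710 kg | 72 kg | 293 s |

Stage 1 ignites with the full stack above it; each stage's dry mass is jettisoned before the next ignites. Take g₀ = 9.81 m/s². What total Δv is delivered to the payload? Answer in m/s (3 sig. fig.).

Ignition mass of stage 1 = 4,040+517 + 710+72 + 283 = 5,622 kg.
Stage 1: m₀ = 5,622 kg, m_f = 5,622 − 4,040 = 1,582 kg; Δv = 434×9.81×ln(3.554) = 4257.5×1.2680 ≈ 5399 m/s.
Stage 2: m₀ = 1,065 kg, m_f = 1,065 − 710 = 355 kg; Δv = 293×9.81×ln(3) = 2874.3×1.0986 ≈ 3158 m/s.
Total Δv = 5399 + 3158 = 8557 m/s.

Δv ≈ 8560 m/s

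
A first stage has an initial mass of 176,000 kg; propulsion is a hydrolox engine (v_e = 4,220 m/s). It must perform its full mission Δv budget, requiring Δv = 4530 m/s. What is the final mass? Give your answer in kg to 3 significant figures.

By the Tsiolkovsky rocket equation, m₀/m_f = exp(Δv / v_e) = exp(4530 / 4220.0) = exp(1.0735) = 2.9255.
m_f = m₀ / 2.9255 = 176,000 / 2.9255 = 60,160.7 kg.

final mass ≈ 60200 kg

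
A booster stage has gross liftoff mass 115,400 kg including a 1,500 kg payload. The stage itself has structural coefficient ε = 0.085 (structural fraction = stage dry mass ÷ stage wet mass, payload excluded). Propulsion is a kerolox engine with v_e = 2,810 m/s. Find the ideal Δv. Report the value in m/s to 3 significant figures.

Δv ≈ 6560 m/s

Stage wet mass = m₀ − payload = 115,400 − 1,500 = 113,900 kg.
Stage dry mass = ε × stage wet mass = 0.085 × 113,900 = 9,681.5 kg.
Burnout mass m_f = stage dry + payload = 9,681.5 + 1,500 = 11,181.5 kg.
From the ideal rocket equation, Δv = v_e · ln(115,400/11,181.5) = 2810.0 × ln(10.32) = 2810.0 × 2.3341 ≈ 6559 m/s.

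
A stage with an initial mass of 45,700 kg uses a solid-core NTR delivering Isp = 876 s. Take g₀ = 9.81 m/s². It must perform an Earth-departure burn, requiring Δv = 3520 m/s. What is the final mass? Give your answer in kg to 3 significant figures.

final mass ≈ 30300 kg

v_e = Isp · g₀ = 876 × 9.81 = 8593.6 m/s.
m₀/m_f = exp(Δv / v_e) = exp(3520 / 8593.6) = exp(0.4096) = 1.5062.
m_f = m₀ / 1.5062 = 45,700 / 1.5062 = 30,341.3 kg.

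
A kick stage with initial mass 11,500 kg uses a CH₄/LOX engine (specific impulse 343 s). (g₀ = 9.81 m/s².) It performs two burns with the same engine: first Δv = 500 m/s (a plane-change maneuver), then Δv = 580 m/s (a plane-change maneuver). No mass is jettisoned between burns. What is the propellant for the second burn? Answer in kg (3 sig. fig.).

propellant for the second burn ≈ 1570 kg

v_e = Isp · g₀ = 343 × 9.81 = 3364.8 m/s.
After the first burn: m = 11500 × exp(−500/3364.8) = 11500 × 0.86192 = 9,912.08 kg.
After the second burn: m = 9,912.08 × exp(−580/3364.8) = 9,912.08 × 0.84167 = 8,342.7 kg.
Second-burn propellant = 9,912.08 − 8,342.7 = 1,569.38 kg.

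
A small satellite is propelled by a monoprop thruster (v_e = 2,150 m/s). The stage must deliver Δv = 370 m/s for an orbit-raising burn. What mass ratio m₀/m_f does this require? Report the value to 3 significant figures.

mass ratio ≈ 1.19

m₀/m_f = exp(Δv / v_e) = exp(370 / 2150.0) = exp(0.1721) = 1.1878.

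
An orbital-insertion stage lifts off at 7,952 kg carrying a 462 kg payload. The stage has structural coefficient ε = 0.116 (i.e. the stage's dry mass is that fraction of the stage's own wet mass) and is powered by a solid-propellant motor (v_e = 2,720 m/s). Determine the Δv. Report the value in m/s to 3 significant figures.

Stage wet mass = m₀ − payload = 7,952 − 462 = 7,490 kg.
Stage dry mass = ε × stage wet mass = 0.116 × 7,490 = 868.84 kg.
Burnout mass m_f = stage dry + payload = 868.84 + 462 = 1,330.84 kg.
Δv = v_e · ln(7,952/1,330.84) = 2720.0 × ln(5.975) = 2720.0 × 1.7876 ≈ 4862 m/s.

Δv ≈ 4860 m/s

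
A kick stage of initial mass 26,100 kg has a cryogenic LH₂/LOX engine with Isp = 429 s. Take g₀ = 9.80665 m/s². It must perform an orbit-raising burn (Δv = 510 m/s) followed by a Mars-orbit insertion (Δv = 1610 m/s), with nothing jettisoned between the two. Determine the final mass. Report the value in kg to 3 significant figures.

final mass ≈ 15800 kg

v_e = Isp · g₀ = 429 × 9.80665 = 4207.1 m/s.
After the first burn: m = 26100 × exp(−510/4207.1) = 26100 × 0.88583 = 23,120.2 kg.
After the second burn: m = 23,120.2 × exp(−1610/4207.1) = 23,120.2 × 0.68202 = 15,768.4 kg.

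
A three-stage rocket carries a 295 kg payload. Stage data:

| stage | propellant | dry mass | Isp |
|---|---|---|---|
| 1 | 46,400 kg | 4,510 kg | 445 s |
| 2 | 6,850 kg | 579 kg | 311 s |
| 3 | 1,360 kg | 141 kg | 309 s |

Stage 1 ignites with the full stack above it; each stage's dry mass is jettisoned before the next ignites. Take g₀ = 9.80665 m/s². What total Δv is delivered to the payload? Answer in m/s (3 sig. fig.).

Δv ≈ 14900 m/s

Ignition mass of stage 1 = 46,400+4,510 + 6,850+579 + 1,360+141 + 295 = 60,135 kg.
Stage 1: m₀ = 60,135 kg, m_f = 60,135 − 46,400 = 13,735 kg; Δv = 445×9.80665×ln(4.378) = 4364.0×1.4766 ≈ 6444 m/s.
Stage 2: m₀ = 9,225 kg, m_f = 9,225 − 6,850 = 2,375 kg; Δv = 311×9.80665×ln(3.884) = 3049.9×1.3569 ≈ 4138 m/s.
Stage 3: m₀ = 1,796 kg, m_f = 1,796 − 1,360 = 436 kg; Δv = 309×9.80665×ln(4.119) = 3030.3×1.4157 ≈ 4290 m/s.
Total Δv = 6444 + 4138 + 4290 = 14872 m/s.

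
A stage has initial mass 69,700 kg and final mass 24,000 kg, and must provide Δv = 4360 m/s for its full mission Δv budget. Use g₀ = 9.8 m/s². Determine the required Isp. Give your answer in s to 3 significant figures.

Isp ≈ 417 s

ln(m₀/m_f) = ln(69700/24000) = ln(2.904) = 1.0661.
v_e = Δv / ln(m₀/m_f) = 4360 / 1.0661 = 4089.5 m/s.
Isp = v_e / g₀ = 4089.5 / 9.8 = 417.3 s.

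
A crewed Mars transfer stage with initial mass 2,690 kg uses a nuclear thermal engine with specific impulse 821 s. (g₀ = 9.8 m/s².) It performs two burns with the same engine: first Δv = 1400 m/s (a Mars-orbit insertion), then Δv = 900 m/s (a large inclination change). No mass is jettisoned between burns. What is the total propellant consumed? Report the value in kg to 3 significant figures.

v_e = Isp · g₀ = 821 × 9.8 = 8045.8 m/s.
After the first burn: m = 2690 × exp(−1400/8045.8) = 2690 × 0.84029 = 2,260.38 kg.
After the second burn: m = 2,260.38 × exp(−900/8045.8) = 2,260.38 × 0.89417 = 2,021.16 kg.
Total propellant = m₀ − m_final = 2690 − 2,021.16 = 668.84 kg.

total propellant consumed ≈ 669 kg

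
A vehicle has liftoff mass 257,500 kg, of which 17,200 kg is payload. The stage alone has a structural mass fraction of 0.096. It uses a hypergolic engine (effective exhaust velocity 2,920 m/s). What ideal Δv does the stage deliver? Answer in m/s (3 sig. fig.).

Δv ≈ 5420 m/s

Stage wet mass = m₀ − payload = 257,500 − 17,200 = 240,300 kg.
Stage dry mass = ε × stage wet mass = 0.096 × 240,300 = 23,068.8 kg.
Burnout mass m_f = stage dry + payload = 23,068.8 + 17,200 = 40,268.8 kg.
Δv = v_e · ln(257,500/40,268.8) = 2920.0 × ln(6.395) = 2920.0 × 1.8554 ≈ 5418 m/s.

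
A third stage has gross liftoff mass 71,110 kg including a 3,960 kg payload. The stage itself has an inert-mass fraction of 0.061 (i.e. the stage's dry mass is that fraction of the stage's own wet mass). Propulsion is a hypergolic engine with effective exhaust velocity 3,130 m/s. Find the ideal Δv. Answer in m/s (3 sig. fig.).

Stage wet mass = m₀ − payload = 71,110 − 3,960 = 67,150 kg.
Stage dry mass = ε × stage wet mass = 0.061 × 67,150 = 4,096.15 kg.
Burnout mass m_f = stage dry + payload = 4,096.15 + 3,960 = 8,056.15 kg.
Rocket equation: Δv = v_e · ln(71,110/8,056.15) = 3130.0 × ln(8.827) = 3130.0 × 2.1778 ≈ 6816 m/s.

Δv ≈ 6820 m/s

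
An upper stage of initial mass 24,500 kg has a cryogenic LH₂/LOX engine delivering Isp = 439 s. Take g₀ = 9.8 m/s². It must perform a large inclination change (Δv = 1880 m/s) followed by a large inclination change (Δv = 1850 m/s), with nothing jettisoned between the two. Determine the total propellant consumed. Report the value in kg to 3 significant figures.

total propellant consumed ≈ 14200 kg

v_e = Isp · g₀ = 439 × 9.8 = 4302.2 m/s.
After the first burn: m = 24500 × exp(−1880/4302.2) = 24500 × 0.64598 = 15,826.5 kg.
After the second burn: m = 15,826.5 × exp(−1850/4302.2) = 15,826.5 × 0.65050 = 10,295.1 kg.
Total propellant = m₀ − m_final = 24500 − 10,295.1 = 14,204.9 kg.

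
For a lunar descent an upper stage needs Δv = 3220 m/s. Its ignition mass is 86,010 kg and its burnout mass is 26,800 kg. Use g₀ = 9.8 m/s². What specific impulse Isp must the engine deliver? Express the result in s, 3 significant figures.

ln(m₀/m_f) = ln(86010/26800) = ln(3.209) = 1.1661.
From the ideal rocket equation, v_e = Δv / ln(m₀/m_f) = 3220 / 1.1661 = 2761.4 m/s.
Isp = v_e / g₀ = 2761.4 / 9.8 = 281.8 s.

Isp ≈ 282 s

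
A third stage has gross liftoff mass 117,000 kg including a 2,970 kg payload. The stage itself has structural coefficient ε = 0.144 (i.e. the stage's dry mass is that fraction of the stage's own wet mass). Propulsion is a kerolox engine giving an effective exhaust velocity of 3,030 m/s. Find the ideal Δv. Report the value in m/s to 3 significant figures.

Stage wet mass = m₀ − payload = 117,000 − 2,970 = 114,030 kg.
Stage dry mass = ε × stage wet mass = 0.144 × 114,030 = 16,420.3 kg.
Burnout mass m_f = stage dry + payload = 16,420.3 + 2,970 = 19,390.3 kg.
Δv = v_e · ln(117,000/19,390.3) = 3030.0 × ln(6.034) = 3030.0 × 1.7974 ≈ 5446 m/s.

Δv ≈ 5450 m/s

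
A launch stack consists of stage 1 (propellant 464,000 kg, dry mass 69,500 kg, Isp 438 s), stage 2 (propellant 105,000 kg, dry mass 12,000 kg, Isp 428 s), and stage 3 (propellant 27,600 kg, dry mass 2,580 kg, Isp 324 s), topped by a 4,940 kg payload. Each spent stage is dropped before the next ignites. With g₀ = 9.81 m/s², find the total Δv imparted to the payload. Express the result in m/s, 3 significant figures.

Ignition mass of stage 1 = 464,000+69,500 + 105,000+12,000 + 27,600+2,580 + 4,940 = 685,620 kg.
Stage 1: m₀ = 685,620 kg, m_f = 685,620 − 464,000 = 221,620 kg; Δv = 438×9.81×ln(3.094) = 4296.8×1.1294 ≈ 4853 m/s.
Stage 2: m₀ = 152,120 kg, m_f = 152,120 − 105,000 = 47,120 kg; Δv = 428×9.81×ln(3.228) = 4198.7×1.1720 ≈ 4921 m/s.
Stage 3: m₀ = 35,120 kg, m_f = 35,120 − 27,600 = 7,520 kg; Δv = 324×9.81×ln(4.67) = 3178.4×1.5412 ≈ 4899 m/s.
Total Δv = 4853 + 4921 + 4899 = 14673 m/s.

Δv ≈ 14700 m/s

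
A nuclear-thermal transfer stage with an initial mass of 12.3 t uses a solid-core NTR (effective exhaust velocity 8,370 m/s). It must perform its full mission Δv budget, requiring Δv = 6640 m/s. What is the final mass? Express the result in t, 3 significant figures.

From the ideal rocket equation, m₀/m_f = exp(Δv / v_e) = exp(6640 / 8370.0) = exp(0.7933) = 2.2107.
m_f = m₀ / 2.2107 = 12.3 / 2.2107 = 5.56385 t.

final mass ≈ 5.56 t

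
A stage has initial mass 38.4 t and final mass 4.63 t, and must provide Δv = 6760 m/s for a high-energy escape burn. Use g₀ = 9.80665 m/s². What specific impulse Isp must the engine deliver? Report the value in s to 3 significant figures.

Isp ≈ 326 s

ln(m₀/m_f) = ln(38400/4630) = ln(8.294) = 2.1155.
From the ideal rocket equation, v_e = Δv / ln(m₀/m_f) = 6760 / 2.1155 = 3195.5 m/s.
Isp = v_e / g₀ = 3195.5 / 9.80665 = 325.8 s.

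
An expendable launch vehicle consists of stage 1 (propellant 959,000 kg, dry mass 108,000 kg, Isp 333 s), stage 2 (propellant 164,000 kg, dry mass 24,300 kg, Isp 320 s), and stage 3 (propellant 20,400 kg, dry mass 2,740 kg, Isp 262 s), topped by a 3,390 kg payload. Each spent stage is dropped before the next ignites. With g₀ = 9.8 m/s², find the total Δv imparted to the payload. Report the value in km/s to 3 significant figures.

Δv ≈ 12.8 km/s

Ignition mass of stage 1 = 959,000+108,000 + 164,000+24,300 + 20,400+2,740 + 3,390 = 1,281,830 kg.
Stage 1: m₀ = 1,281,830 kg, m_f = 1,281,830 − 959,000 = 322,830 kg; Δv = 333×9.8×ln(3.971) = 3263.4×1.3789 ≈ 4500 m/s.
Stage 2: m₀ = 214,830 kg, m_f = 214,830 − 164,000 = 50,830 kg; Δv = 320×9.8×ln(4.226) = 3136.0×1.4414 ≈ 4520 m/s.
Stage 3: m₀ = 26,530 kg, m_f = 26,530 − 20,400 = 6,130 kg; Δv = 262×9.8×ln(4.328) = 2567.6×1.4651 ≈ 3762 m/s.
Total Δv = 4500 + 4520 + 3762 = 12782 m/s.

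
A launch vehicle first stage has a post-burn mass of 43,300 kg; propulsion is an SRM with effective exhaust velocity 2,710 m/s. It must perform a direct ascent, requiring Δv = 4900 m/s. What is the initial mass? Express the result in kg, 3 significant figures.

Using Δv = v_e ln(m₀/m_f): m₀/m_f = exp(Δv / v_e) = exp(4900 / 2710.0) = exp(1.8081) = 6.0990.
m₀ = m_f × 6.0990 = 43,300 × 6.0990 = 264,087 kg.

initial mass ≈ 264000 kg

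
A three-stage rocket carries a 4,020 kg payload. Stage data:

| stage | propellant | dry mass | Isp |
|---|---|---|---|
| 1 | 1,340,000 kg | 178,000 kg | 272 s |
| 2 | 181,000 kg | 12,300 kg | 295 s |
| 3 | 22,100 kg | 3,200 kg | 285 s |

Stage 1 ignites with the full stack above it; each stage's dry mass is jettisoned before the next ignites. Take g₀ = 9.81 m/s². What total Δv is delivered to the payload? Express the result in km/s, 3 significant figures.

Ignition mass of stage 1 = 1,340,000+178,000 + 181,000+12,300 + 22,100+3,200 + 4,020 = 1,740,620 kg.
Stage 1: m₀ = 1,740,620 kg, m_f = 1,740,620 − 1,340,000 = 400,620 kg; Δv = 272×9.81×ln(4.345) = 2668.3×1.4690 ≈ 3920 m/s.
Stage 2: m₀ = 222,620 kg, m_f = 222,620 − 181,000 = 41,620 kg; Δv = 295×9.81×ln(5.349) = 2894.0×1.6769 ≈ 4853 m/s.
Stage 3: m₀ = 29,320 kg, m_f = 29,320 − 22,100 = 7,220 kg; Δv = 285×9.81×ln(4.061) = 2795.9×1.4014 ≈ 3918 m/s.
Total Δv = 3920 + 4853 + 3918 = 12691 m/s.

Δv ≈ 12.7 km/s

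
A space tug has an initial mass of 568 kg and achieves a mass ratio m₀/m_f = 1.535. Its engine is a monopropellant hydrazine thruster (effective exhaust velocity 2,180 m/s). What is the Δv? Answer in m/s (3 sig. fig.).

Δv ≈ 934 m/s

Δv = v_e · ln(1.535) = 2180.0 × 0.4285 ≈ 934.2 m/s.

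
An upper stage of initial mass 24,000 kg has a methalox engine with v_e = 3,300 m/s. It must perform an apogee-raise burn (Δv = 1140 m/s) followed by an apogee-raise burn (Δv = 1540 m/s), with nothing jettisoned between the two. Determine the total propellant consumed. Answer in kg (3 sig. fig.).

total propellant consumed ≈ 13300 kg

After the first burn: m = 24000 × exp(−1140/3300.0) = 24000 × 0.70790 = 16,989.6 kg.
After the second burn: m = 16,989.6 × exp(−1540/3300.0) = 16,989.6 × 0.62709 = 10,654 kg.
Total propellant = m₀ − m_final = 24000 − 10,654 = 13,346 kg.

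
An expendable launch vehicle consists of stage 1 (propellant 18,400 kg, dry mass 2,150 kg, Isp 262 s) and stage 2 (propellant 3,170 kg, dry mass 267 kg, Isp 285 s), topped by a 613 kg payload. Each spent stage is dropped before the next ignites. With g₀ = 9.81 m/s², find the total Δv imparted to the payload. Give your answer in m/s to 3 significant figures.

Δv ≈ 7810 m/s

Ignition mass of stage 1 = 18,400+2,150 + 3,170+267 + 613 = 24,600 kg.
Stage 1: m₀ = 24,600 kg, m_f = 24,600 − 18,400 = 6,200 kg; Δv = 262×9.81×ln(3.968) = 2570.2×1.3782 ≈ 3542 m/s.
Stage 2: m₀ = 4,050 kg, m_f = 4,050 − 3,170 = 880 kg; Δv = 285×9.81×ln(4.602) = 2795.9×1.5266 ≈ 4268 m/s.
Total Δv = 3542 + 4268 = 7810 m/s.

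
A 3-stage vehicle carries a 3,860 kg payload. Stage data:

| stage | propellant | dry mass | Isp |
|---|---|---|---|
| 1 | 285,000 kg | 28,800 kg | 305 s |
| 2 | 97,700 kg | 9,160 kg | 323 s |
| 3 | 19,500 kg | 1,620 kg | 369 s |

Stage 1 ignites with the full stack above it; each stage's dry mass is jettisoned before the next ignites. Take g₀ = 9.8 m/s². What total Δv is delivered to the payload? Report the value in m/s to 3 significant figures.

Δv ≈ 12800 m/s

Ignition mass of stage 1 = 285,000+28,800 + 97,700+9,160 + 19,500+1,620 + 3,860 = 445,640 kg.
Stage 1: m₀ = 445,640 kg, m_f = 445,640 − 285,000 = 160,640 kg; Δv = 305×9.8×ln(2.774) = 2989.0×1.0203 ≈ 3050 m/s.
Stage 2: m₀ = 131,840 kg, m_f = 131,840 − 97,700 = 34,140 kg; Δv = 323×9.8×ln(3.862) = 3165.4×1.3511 ≈ 4277 m/s.
Stage 3: m₀ = 24,980 kg, m_f = 24,980 − 19,500 = 5,480 kg; Δv = 369×9.8×ln(4.558) = 3616.2×1.5170 ≈ 5486 m/s.
Total Δv = 3050 + 4277 + 5486 = 12813 m/s.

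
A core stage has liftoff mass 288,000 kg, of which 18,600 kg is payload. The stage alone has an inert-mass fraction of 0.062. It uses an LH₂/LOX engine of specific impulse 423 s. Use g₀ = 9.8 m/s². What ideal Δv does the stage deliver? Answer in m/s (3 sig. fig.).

Stage wet mass = m₀ − payload = 288,000 − 18,600 = 269,400 kg.
Stage dry mass = ε × stage wet mass = 0.062 × 269,400 = 16,702.8 kg.
Burnout mass m_f = stage dry + payload = 16,702.8 + 18,600 = 35,302.8 kg.
v_e = Isp · g₀ = 423 × 9.8 = 4145.4 m/s.
Δv = v_e · ln(288,000/35,302.8) = 4145.4 × ln(8.158) = 4145.4 × 2.0990 ≈ 8701 m/s.

Δv ≈ 8700 m/s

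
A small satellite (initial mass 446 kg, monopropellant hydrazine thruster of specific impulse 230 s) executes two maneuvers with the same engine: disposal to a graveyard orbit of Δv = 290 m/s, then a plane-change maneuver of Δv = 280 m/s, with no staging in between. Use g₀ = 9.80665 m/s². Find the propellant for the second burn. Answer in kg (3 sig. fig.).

v_e = Isp · g₀ = 230 × 9.80665 = 2255.5 m/s.
After the first burn: m = 446 × exp(−290/2255.5) = 446 × 0.87935 = 392.19 kg.
After the second burn: m = 392.19 × exp(−280/2255.5) = 392.19 × 0.88326 = 346.406 kg.
Second-burn propellant = 392.19 − 346.406 = 45.784 kg.

propellant for the second burn ≈ 45.8 kg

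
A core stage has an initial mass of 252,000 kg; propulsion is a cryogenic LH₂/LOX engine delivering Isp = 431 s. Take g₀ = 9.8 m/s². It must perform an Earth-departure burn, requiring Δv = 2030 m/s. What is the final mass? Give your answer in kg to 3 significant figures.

final mass ≈ 156000 kg

v_e = Isp · g₀ = 431 × 9.8 = 4223.8 m/s.
m₀/m_f = exp(Δv / v_e) = exp(2030 / 4223.8) = exp(0.4806) = 1.6171.
m_f = m₀ / 1.6171 = 252,000 / 1.6171 = 155,835 kg.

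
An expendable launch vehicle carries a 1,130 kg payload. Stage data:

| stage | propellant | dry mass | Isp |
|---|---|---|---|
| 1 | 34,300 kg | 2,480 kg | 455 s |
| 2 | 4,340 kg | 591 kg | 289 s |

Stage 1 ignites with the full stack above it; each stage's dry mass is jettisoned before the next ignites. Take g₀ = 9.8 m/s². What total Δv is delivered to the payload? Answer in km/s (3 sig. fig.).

Δv ≈ 10.8 km/s

Ignition mass of stage 1 = 34,300+2,480 + 4,340+591 + 1,130 = 42,841 kg.
Stage 1: m₀ = 42,841 kg, m_f = 42,841 − 34,300 = 8,541 kg; Δv = 455×9.8×ln(5.016) = 4459.0×1.6126 ≈ 7191 m/s.
Stage 2: m₀ = 6,061 kg, m_f = 6,061 − 4,340 = 1,721 kg; Δv = 289×9.8×ln(3.522) = 2832.2×1.2590 ≈ 3566 m/s.
Total Δv = 7191 + 3566 = 10757 m/s.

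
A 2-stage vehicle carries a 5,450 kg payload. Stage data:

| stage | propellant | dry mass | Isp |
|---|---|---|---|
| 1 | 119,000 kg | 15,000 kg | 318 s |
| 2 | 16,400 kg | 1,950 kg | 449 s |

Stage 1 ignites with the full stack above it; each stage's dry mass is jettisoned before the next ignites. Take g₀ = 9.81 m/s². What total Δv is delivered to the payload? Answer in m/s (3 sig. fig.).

Δv ≈ 9520 m/s

Ignition mass of stage 1 = 119,000+15,000 + 16,400+1,950 + 5,450 = 157,800 kg.
Stage 1: m₀ = 157,800 kg, m_f = 157,800 − 119,000 = 38,800 kg; Δv = 318×9.81×ln(4.067) = 3119.6×1.4029 ≈ 4376 m/s.
Stage 2: m₀ = 23,800 kg, m_f = 23,800 − 16,400 = 7,400 kg; Δv = 449×9.81×ln(3.216) = 4404.7×1.1682 ≈ 5146 m/s.
Total Δv = 4376 + 5146 = 9522 m/s.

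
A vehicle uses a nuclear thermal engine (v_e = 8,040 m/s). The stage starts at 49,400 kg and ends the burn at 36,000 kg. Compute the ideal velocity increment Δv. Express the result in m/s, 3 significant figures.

Δv = v_e · ln(m₀/m_f) = 8040.0 × ln(1.372) = 8040.0 × 0.3164 ≈ 2544.1 m/s.

Δv ≈ 2540 m/s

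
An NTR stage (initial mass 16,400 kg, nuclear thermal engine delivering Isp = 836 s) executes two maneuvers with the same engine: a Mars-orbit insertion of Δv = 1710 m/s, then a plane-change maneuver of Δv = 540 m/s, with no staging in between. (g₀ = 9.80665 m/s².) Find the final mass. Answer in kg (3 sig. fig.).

final mass ≈ 12500 kg

v_e = Isp · g₀ = 836 × 9.80665 = 8198.4 m/s.
After the first burn: m = 16400 × exp(−1710/8198.4) = 16400 × 0.81174 = 13,312.5 kg.
After the second burn: m = 13,312.5 × exp(−540/8198.4) = 13,312.5 × 0.93626 = 12,464 kg.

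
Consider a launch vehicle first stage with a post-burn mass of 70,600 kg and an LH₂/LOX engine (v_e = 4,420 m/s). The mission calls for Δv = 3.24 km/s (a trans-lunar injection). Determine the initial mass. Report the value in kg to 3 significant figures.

Using Δv = v_e ln(m₀/m_f): m₀/m_f = exp(Δv / v_e) = exp(3240 / 4420.0) = exp(0.7330) = 2.0814.
m₀ = m_f × 2.0814 = 70,600 × 2.0814 = 146,947 kg.

initial mass ≈ 147000 kg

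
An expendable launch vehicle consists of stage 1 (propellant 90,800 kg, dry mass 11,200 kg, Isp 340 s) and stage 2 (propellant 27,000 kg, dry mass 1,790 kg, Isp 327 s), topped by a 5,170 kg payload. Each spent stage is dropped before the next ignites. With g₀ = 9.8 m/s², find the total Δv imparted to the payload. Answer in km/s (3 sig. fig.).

Δv ≈ 8.75 km/s

Ignition mass of stage 1 = 90,800+11,200 + 27,000+1,790 + 5,170 = 135,960 kg.
Stage 1: m₀ = 135,960 kg, m_f = 135,960 − 90,800 = 45,160 kg; Δv = 340×9.8×ln(3.011) = 3332.0×1.1021 ≈ 3672 m/s.
Stage 2: m₀ = 33,960 kg, m_f = 33,960 − 27,000 = 6,960 kg; Δv = 327×9.8×ln(4.879) = 3204.6×1.5850 ≈ 5079 m/s.
Total Δv = 3672 + 5079 = 8751 m/s.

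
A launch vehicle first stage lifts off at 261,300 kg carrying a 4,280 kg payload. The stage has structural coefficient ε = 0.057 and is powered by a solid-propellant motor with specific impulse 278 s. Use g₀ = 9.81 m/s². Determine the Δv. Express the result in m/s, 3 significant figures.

Stage wet mass = m₀ − payload = 261,300 − 4,280 = 257,020 kg.
Stage dry mass = ε × stage wet mass = 0.057 × 257,020 = 14,650.1 kg.
Burnout mass m_f = stage dry + payload = 14,650.1 + 4,280 = 18,930.1 kg.
v_e = Isp · g₀ = 278 × 9.81 = 2727.2 m/s.
Using Δv = v_e ln(m₀/m_f): Δv = v_e · ln(261,300/18,930.1) = 2727.2 × ln(13.8) = 2727.2 × 2.6249 ≈ 7159 m/s.

Δv ≈ 7160 m/s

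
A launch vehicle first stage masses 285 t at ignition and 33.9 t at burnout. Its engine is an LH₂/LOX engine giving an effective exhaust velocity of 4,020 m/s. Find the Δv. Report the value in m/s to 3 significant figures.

From the ideal rocket equation, Δv = v_e · ln(m₀/m_f) = 4020.0 × ln(8.407) = 4020.0 × 2.1291 ≈ 8558.9 m/s.

Δv ≈ 8560 m/s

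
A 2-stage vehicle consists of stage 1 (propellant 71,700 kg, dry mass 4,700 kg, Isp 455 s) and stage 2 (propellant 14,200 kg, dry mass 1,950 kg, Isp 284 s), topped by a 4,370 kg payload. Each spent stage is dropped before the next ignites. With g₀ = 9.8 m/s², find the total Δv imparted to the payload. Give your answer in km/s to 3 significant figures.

Δv ≈ 9.28 km/s

Ignition mass of stage 1 = 71,700+4,700 + 14,200+1,950 + 4,370 = 96,920 kg.
Stage 1: m₀ = 96,920 kg, m_f = 96,920 − 71,700 = 25,220 kg; Δv = 455×9.8×ln(3.843) = 4459.0×1.3462 ≈ 6003 m/s.
Stage 2: m₀ = 20,520 kg, m_f = 20,520 − 14,200 = 6,320 kg; Δv = 284×9.8×ln(3.247) = 2783.2×1.1777 ≈ 3278 m/s.
Total Δv = 6003 + 3278 = 9281 m/s.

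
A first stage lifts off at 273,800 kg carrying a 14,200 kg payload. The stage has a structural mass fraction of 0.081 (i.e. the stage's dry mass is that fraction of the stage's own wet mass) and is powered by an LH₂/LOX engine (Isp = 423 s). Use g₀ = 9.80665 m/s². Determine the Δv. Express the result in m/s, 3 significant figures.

Stage wet mass = m₀ − payload = 273,800 − 14,200 = 259,600 kg.
Stage dry mass = ε × stage wet mass = 0.081 × 259,600 = 21,027.6 kg.
Burnout mass m_f = stage dry + payload = 21,027.6 + 14,200 = 35,227.6 kg.
v_e = Isp · g₀ = 423 × 9.80665 = 4148.2 m/s.
Δv = v_e · ln(273,800/35,227.6) = 4148.2 × ln(7.772) = 4148.2 × 2.0506 ≈ 8506 m/s.

Δv ≈ 8510 m/s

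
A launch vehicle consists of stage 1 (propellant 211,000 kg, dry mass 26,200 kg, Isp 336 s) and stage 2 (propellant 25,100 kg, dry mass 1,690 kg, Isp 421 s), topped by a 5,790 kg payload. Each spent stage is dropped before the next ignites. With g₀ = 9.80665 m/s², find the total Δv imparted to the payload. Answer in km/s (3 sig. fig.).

Ignition mass of stage 1 = 211,000+26,200 + 25,100+1,690 + 5,790 = 269,780 kg.
Stage 1: m₀ = 269,780 kg, m_f = 269,780 − 211,000 = 58,780 kg; Δv = 336×9.80665×ln(4.59) = 3295.0×1.5238 ≈ 5021 m/s.
Stage 2: m₀ = 32,580 kg, m_f = 32,580 − 25,100 = 7,480 kg; Δv = 421×9.80665×ln(4.356) = 4128.6×1.4715 ≈ 6075 m/s.
Total Δv = 5021 + 6075 = 11096 m/s.

Δv ≈ 11.1 km/s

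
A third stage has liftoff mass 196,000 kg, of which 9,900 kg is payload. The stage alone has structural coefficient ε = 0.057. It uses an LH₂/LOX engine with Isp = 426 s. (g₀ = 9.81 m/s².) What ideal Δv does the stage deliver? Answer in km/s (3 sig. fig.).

Stage wet mass = m₀ − payload = 196,000 − 9,900 = 186,100 kg.
Stage dry mass = ε × stage wet mass = 0.057 × 186,100 = 10,607.7 kg.
Burnout mass m_f = stage dry + payload = 10,607.7 + 9,900 = 20,507.7 kg.
v_e = Isp · g₀ = 426 × 9.81 = 4179.1 m/s.
Using Δv = v_e ln(m₀/m_f): Δv = v_e · ln(196,000/20,507.7) = 4179.1 × ln(9.557) = 4179.1 × 2.2573 ≈ 9433 m/s.

Δv ≈ 9.43 km/s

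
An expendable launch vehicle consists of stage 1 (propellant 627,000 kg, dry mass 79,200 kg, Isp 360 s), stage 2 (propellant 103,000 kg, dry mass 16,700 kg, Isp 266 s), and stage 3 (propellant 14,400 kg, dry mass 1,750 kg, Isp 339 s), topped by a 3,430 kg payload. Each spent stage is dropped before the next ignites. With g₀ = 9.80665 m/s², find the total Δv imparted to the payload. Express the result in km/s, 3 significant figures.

Δv ≈ 12.7 km/s

Ignition mass of stage 1 = 627,000+79,200 + 103,000+16,700 + 14,400+1,750 + 3,430 = 845,480 kg.
Stage 1: m₀ = 845,480 kg, m_f = 845,480 − 627,000 = 218,480 kg; Δv = 360×9.80665×ln(3.87) = 3530.4×1.3532 ≈ 4777 m/s.
Stage 2: m₀ = 139,280 kg, m_f = 139,280 − 103,000 = 36,280 kg; Δv = 266×9.80665×ln(3.839) = 2608.6×1.3452 ≈ 3509 m/s.
Stage 3: m₀ = 19,580 kg, m_f = 19,580 − 14,400 = 5,180 kg; Δv = 339×9.80665×ln(3.78) = 3324.5×1.3297 ≈ 4421 m/s.
Total Δv = 4777 + 3509 + 4421 = 12707 m/s.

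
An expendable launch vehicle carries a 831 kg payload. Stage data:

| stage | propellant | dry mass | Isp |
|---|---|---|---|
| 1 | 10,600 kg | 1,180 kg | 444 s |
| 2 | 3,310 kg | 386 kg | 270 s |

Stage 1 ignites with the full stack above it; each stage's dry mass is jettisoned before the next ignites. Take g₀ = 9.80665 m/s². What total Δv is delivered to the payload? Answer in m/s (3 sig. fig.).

Ignition mass of stage 1 = 10,600+1,180 + 3,310+386 + 831 = 16,307 kg.
Stage 1: m₀ = 16,307 kg, m_f = 16,307 − 10,600 = 5,707 kg; Δv = 444×9.80665×ln(2.857) = 4354.2×1.0499 ≈ 4571 m/s.
Stage 2: m₀ = 4,527 kg, m_f = 4,527 − 3,310 = 1,217 kg; Δv = 270×9.80665×ln(3.72) = 2647.8×1.3137 ≈ 3478 m/s.
Total Δv = 4571 + 3478 = 8049 m/s.

Δv ≈ 8050 m/s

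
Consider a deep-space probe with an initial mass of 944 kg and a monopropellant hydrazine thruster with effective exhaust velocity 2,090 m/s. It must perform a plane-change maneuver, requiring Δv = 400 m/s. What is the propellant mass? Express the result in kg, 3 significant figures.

propellant mass ≈ 164 kg

Using Δv = v_e ln(m₀/m_f): m₀/m_f = exp(Δv / v_e) = exp(400 / 2090.0) = exp(0.1914) = 1.2109.
m_f = 944 / 1.2109 = 779.585 kg, so propellant = m₀ − m_f = 944 − 779.585 = 164.415 kg.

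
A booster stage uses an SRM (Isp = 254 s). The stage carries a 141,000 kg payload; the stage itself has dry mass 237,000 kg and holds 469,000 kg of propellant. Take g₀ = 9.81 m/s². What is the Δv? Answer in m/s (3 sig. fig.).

v_e = Isp · g₀ = 254 × 9.81 = 2491.7 m/s.
m₀ = payload + dry + propellant = 141,000 + 237,000 + 469,000 = 847,000 kg.
m_f = payload + dry = 141,000 + 237,000 = 378,000 kg.
Rocket equation: Δv = v_e · ln(m₀/m_f) = 2491.7 × ln(2.241) = 2491.7 × 0.8068 ≈ 2010.4 m/s.

Δv ≈ 2010 m/s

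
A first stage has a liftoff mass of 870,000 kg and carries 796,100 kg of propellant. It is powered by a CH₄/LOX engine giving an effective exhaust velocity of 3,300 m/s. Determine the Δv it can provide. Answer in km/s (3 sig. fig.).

Δv ≈ 8.14 km/s

m_f = m₀ − m_prop = 870,000 − 796,100 = 73,900 kg.
Δv = v_e · ln(m₀/m_f) = 3300.0 × ln(11.77) = 3300.0 × 2.4658 ≈ 8137.1 m/s.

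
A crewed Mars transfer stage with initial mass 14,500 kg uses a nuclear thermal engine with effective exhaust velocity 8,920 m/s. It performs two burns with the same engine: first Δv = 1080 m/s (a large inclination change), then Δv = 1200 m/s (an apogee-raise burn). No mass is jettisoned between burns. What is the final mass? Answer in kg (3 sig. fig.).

After the first burn: m = 14500 × exp(−1080/8920.0) = 14500 × 0.88597 = 12,846.6 kg.
After the second burn: m = 12,846.6 × exp(−1200/8920.0) = 12,846.6 × 0.87413 = 11,229.6 kg.

final mass ≈ 11200 kg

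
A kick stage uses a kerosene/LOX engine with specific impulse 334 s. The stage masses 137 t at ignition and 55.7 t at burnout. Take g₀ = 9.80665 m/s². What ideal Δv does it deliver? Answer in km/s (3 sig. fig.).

v_e = Isp · g₀ = 334 × 9.80665 = 3275.4 m/s.
From the ideal rocket equation, Δv = v_e · ln(m₀/m_f) = 3275.4 × ln(2.46) = 3275.4 × 0.9000 ≈ 2947.9 m/s.

Δv ≈ 2.95 km/s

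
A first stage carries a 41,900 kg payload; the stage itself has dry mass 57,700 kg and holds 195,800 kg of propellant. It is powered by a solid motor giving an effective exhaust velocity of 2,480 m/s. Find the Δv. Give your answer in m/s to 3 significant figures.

Δv ≈ 2700 m/s

m₀ = payload + dry + propellant = 41,900 + 57,700 + 195,800 = 295,400 kg.
m_f = payload + dry = 41,900 + 57,700 = 99,600 kg.
Δv = v_e · ln(m₀/m_f) = 2480.0 × ln(2.966) = 2480.0 × 1.0872 ≈ 2696.2 m/s.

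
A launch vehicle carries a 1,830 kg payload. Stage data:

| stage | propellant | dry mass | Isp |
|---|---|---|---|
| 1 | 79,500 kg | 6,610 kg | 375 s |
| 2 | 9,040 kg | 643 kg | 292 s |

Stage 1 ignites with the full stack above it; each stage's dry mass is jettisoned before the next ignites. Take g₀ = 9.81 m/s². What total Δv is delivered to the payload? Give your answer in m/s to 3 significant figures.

Ignition mass of stage 1 = 79,500+6,610 + 9,040+643 + 1,830 = 97,623 kg.
Stage 1: m₀ = 97,623 kg, m_f = 97,623 − 79,500 = 18,123 kg; Δv = 375×9.81×ln(5.387) = 3678.8×1.6839 ≈ 6195 m/s.
Stage 2: m₀ = 11,513 kg, m_f = 11,513 − 9,040 = 2,473 kg; Δv = 292×9.81×ln(4.655) = 2864.5×1.5380 ≈ 4406 m/s.
Total Δv = 6195 + 4406 = 10601 m/s.

Δv ≈ 10600 m/s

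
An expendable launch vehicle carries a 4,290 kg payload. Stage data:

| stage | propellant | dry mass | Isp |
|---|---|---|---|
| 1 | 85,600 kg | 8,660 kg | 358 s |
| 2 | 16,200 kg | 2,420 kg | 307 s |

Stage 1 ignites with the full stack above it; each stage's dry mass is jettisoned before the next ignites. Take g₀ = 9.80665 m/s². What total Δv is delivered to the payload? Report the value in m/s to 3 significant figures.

Ignition mass of stage 1 = 85,600+8,660 + 16,200+2,420 + 4,290 = 117,170 kg.
Stage 1: m₀ = 117,170 kg, m_f = 117,170 − 85,600 = 31,570 kg; Δv = 358×9.80665×ln(3.711) = 3510.8×1.3114 ≈ 4604 m/s.
Stage 2: m₀ = 22,910 kg, m_f = 22,910 − 16,200 = 6,710 kg; Δv = 307×9.80665×ln(3.414) = 3010.6×1.2280 ≈ 3697 m/s.
Total Δv = 4604 + 3697 = 8301 m/s.

Δv ≈ 8300 m/s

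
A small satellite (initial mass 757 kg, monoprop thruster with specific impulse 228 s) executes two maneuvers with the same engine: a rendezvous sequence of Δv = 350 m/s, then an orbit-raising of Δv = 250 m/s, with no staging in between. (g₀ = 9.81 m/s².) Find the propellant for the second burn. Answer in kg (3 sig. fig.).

v_e = Isp · g₀ = 228 × 9.81 = 2236.7 m/s.
After the first burn: m = 757 × exp(−350/2236.7) = 757 × 0.85515 = 647.349 kg.
After the second burn: m = 647.349 × exp(−250/2236.7) = 647.349 × 0.89425 = 578.892 kg.
Second-burn propellant = 647.349 − 578.892 = 68.457 kg.

propellant for the second burn ≈ 68.5 kg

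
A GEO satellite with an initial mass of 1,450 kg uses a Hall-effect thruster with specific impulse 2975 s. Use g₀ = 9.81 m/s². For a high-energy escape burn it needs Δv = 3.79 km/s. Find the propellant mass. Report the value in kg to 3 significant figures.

propellant mass ≈ 177 kg

v_e = Isp · g₀ = 2975 × 9.81 = 29184.8 m/s.
By the Tsiolkovsky rocket equation, m₀/m_f = exp(Δv / v_e) = exp(3790 / 29184.8) = exp(0.1299) = 1.1387.
m_f = 1,450 / 1.1387 = 1,273.38 kg, so propellant = m₀ − m_f = 1,450 − 1,273.38 = 176.62 kg.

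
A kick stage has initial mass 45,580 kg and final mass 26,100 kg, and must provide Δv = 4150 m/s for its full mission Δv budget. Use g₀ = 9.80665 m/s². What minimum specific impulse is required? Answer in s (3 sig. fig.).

Isp ≈ 759 s

ln(m₀/m_f) = ln(45580/26100) = ln(1.746) = 0.5575.
v_e = Δv / ln(m₀/m_f) = 4150 / 0.5575 = 7443.5 m/s.
Isp = v_e / g₀ = 7443.5 / 9.80665 = 759.0 s.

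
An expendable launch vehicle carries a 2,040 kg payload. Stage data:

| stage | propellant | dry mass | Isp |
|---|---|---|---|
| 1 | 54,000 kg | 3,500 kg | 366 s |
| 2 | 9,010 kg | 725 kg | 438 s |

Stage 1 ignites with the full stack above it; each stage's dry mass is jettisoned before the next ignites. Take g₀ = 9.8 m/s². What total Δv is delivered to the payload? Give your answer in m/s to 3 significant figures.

Ignition mass of stage 1 = 54,000+3,500 + 9,010+725 + 2,040 = 69,275 kg.
Stage 1: m₀ = 69,275 kg, m_f = 69,275 − 54,000 = 15,275 kg; Δv = 366×9.8×ln(4.535) = 3586.8×1.5119 ≈ 5423 m/s.
Stage 2: m₀ = 11,775 kg, m_f = 11,775 − 9,010 = 2,765 kg; Δv = 438×9.8×ln(4.259) = 4292.4×1.4489 ≈ 6219 m/s.
Total Δv = 5423 + 6219 = 11642 m/s.

Δv ≈ 11600 m/s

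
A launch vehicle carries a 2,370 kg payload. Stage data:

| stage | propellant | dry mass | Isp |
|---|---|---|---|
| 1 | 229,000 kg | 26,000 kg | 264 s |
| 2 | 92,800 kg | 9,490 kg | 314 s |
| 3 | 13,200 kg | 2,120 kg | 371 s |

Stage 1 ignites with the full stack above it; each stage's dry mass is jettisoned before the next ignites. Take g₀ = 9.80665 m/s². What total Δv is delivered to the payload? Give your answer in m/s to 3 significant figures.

Ignition mass of stage 1 = 229,000+26,000 + 92,800+9,490 + 13,200+2,120 + 2,370 = 374,980 kg.
Stage 1: m₀ = 374,980 kg, m_f = 374,980 − 229,000 = 145,980 kg; Δv = 264×9.80665×ln(2.569) = 2589.0×0.9434 ≈ 2442 m/s.
Stage 2: m₀ = 119,980 kg, m_f = 119,980 − 92,800 = 27,180 kg; Δv = 314×9.80665×ln(4.414) = 3079.3×1.4848 ≈ 4572 m/s.
Stage 3: m₀ = 17,690 kg, m_f = 17,690 − 13,200 = 4,490 kg; Δv = 371×9.80665×ln(3.94) = 3638.3×1.3711 ≈ 4989 m/s.
Total Δv = 2442 + 4572 + 4989 = 12003 m/s.

Δv ≈ 12000 m/s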